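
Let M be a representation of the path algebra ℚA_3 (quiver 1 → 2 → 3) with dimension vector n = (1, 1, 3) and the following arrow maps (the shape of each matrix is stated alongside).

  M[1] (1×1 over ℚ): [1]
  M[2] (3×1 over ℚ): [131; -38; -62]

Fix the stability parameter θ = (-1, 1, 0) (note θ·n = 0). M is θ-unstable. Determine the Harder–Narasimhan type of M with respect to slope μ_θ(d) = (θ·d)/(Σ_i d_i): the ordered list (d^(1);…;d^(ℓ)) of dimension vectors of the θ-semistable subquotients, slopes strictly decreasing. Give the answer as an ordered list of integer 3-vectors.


Interval decomposition of M: I[1,3], I[3,3]^2.
HN type (ℓ=3): μ^(1)=1/2; μ^(2)=0; μ^(3)=-1

((0, 1, 1); (0, 0, 2); (1, 0, 0))


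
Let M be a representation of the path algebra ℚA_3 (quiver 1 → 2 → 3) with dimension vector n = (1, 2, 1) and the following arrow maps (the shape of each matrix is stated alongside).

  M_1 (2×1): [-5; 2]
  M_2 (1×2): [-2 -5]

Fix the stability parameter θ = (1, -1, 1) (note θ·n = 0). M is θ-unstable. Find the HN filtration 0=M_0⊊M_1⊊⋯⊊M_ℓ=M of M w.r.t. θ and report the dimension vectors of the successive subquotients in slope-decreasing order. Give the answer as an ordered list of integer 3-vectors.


Via rank(M_{q-1}∘⋯∘M_p): M ≅ I[1,2], I[2,3].
μ_θ-semistable layers: μ^(1)=1; μ^(2)=0; μ^(3)=-1

((0, 0, 1); (1, 1, 0); (0, 1, 0))


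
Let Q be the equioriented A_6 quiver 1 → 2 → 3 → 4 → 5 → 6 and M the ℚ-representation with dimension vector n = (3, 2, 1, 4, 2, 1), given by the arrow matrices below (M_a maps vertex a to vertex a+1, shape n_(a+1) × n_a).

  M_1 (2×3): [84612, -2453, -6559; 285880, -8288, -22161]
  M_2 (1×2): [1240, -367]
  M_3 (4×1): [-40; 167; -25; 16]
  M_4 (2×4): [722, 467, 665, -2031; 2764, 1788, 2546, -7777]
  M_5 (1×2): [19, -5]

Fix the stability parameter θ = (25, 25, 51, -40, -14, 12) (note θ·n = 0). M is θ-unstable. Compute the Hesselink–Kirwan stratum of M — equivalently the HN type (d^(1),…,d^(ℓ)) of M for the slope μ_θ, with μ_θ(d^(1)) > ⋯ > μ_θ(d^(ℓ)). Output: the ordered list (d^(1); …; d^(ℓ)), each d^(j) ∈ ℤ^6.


Interval decomposition of M: I[1,1], I[1,2], I[1,6], I[4,4]^2, I[4,5].
HN type (ℓ=5): μ^(1)=25; μ^(2)=12; μ^(3)=47/5; μ^(4)=-14; μ^(5)=-40

((2, 1, 0, 0, 0, 0); (0, 0, 0, 0, 0, 1); (1, 1, 1, 1, 1, 0); (0, 0, 0, 0, 1, 0); (0, 0, 0, 3, 0, 0))


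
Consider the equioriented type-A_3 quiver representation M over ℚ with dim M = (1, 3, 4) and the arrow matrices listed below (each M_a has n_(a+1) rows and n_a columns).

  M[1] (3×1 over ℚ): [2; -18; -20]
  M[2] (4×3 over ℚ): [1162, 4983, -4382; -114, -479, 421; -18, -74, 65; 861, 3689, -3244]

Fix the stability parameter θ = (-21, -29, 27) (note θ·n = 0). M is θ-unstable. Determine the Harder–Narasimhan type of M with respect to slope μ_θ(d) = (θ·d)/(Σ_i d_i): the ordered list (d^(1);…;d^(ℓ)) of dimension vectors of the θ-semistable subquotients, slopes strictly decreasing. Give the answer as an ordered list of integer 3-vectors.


Via rank(M_{q-1}∘⋯∘M_p): M ≅ I[1,3], I[2,3]^2, I[3,3].
μ_θ-semistable layers: μ^(1)=27; μ^(2)=-25; μ^(3)=-29

((0, 0, 4); (1, 1, 0); (0, 2, 0))


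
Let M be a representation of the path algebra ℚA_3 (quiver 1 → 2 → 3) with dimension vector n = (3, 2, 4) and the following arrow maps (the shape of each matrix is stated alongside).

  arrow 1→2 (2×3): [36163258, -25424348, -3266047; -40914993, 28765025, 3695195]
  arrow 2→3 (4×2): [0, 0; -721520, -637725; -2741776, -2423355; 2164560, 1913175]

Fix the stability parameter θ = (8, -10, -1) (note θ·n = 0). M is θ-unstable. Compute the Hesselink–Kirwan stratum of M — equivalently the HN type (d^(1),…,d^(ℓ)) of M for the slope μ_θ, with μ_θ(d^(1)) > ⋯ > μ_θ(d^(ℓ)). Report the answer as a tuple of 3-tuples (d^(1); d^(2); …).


Interval decomposition of M: I[1,1], I[1,2], I[1,3], I[3,3]^3.
HN type (ℓ=2): μ^(1)=8; μ^(2)=-1

((1, 0, 0); (2, 2, 4))


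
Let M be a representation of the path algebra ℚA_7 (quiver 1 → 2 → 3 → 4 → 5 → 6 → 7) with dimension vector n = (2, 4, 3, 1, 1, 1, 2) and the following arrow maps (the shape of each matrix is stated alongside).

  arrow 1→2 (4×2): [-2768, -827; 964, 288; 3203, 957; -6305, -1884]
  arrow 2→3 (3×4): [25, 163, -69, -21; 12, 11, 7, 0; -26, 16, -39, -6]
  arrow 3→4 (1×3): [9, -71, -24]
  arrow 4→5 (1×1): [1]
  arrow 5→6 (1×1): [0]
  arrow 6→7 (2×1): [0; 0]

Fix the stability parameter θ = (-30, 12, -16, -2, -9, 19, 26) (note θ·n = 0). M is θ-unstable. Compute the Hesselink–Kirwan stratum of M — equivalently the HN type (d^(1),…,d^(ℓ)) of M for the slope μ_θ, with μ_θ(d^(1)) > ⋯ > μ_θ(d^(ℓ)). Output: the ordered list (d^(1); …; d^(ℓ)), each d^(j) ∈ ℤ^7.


Interval decomposition of M: I[1,3], I[1,5], I[2,2], I[2,3], I[6,6], I[7,7]^2.
HN type (ℓ=6): μ^(1)=26; μ^(2)=19; μ^(3)=12; μ^(4)=-2; μ^(5)=-15/4; μ^(6)=-30

((0, 0, 0, 0, 0, 0, 2); (0, 0, 0, 0, 0, 1, 0); (0, 1, 0, 0, 0, 0, 0); (0, 2, 2, 0, 0, 0, 0); (0, 1, 1, 1, 1, 0, 0); (2, 0, 0, 0, 0, 0, 0))


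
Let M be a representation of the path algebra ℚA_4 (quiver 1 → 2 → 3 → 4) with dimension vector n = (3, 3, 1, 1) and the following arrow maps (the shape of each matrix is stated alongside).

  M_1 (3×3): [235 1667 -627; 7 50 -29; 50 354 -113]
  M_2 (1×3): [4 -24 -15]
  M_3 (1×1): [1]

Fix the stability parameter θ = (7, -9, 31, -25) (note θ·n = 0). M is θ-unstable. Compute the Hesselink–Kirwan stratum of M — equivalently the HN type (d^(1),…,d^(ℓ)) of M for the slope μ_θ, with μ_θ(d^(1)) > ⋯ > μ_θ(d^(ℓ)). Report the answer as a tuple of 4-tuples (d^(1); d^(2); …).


Interval decomposition of M: I[1,2]^2, I[1,4].
HN type (ℓ=2): μ^(1)=3; μ^(2)=-1

((0, 0, 1, 1); (3, 3, 0, 0))


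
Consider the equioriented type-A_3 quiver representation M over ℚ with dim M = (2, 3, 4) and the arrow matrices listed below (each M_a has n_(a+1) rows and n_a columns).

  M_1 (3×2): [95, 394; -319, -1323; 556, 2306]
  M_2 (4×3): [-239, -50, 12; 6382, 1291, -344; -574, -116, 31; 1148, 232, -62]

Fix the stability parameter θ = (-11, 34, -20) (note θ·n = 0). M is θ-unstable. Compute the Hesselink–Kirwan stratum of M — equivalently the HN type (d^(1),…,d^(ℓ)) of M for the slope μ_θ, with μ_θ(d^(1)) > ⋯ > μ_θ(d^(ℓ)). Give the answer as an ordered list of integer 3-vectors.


Interval decomposition of M: I[1,3]^2, I[2,3], I[3,3].
HN type (ℓ=3): μ^(1)=7; μ^(2)=-11; μ^(3)=-20

((0, 3, 3); (2, 0, 0); (0, 0, 1))


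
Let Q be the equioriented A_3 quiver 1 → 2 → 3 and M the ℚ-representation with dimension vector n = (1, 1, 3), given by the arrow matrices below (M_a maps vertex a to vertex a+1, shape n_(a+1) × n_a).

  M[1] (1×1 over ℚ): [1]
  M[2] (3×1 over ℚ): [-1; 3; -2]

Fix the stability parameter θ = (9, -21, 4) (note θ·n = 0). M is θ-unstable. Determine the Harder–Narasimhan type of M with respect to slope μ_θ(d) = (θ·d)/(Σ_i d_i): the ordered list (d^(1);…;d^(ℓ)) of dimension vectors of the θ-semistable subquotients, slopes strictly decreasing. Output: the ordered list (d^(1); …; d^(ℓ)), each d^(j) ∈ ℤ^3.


Interval decomposition of M: I[1,3], I[3,3]^2.
HN type (ℓ=2): μ^(1)=4; μ^(2)=-6

((0, 0, 3); (1, 1, 0))


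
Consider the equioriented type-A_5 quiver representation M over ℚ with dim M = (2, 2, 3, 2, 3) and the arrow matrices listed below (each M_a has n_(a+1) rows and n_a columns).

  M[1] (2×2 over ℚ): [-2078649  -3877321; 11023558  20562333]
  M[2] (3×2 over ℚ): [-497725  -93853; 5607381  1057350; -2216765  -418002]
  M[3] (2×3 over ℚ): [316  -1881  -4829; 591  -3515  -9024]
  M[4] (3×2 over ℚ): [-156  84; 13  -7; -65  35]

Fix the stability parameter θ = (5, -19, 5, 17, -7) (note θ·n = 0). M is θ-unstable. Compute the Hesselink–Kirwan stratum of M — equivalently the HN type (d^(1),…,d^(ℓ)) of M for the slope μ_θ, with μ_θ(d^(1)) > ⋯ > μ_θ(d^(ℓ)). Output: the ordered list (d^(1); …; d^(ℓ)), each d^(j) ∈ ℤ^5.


Interval decomposition of M: I[1,3], I[1,5], I[3,4], I[5,5]^2.
HN type (ℓ=3): μ^(1)=17; μ^(2)=5; μ^(3)=-7

((0, 0, 0, 1, 0); (0, 0, 3, 1, 1); (2, 2, 0, 0, 2))


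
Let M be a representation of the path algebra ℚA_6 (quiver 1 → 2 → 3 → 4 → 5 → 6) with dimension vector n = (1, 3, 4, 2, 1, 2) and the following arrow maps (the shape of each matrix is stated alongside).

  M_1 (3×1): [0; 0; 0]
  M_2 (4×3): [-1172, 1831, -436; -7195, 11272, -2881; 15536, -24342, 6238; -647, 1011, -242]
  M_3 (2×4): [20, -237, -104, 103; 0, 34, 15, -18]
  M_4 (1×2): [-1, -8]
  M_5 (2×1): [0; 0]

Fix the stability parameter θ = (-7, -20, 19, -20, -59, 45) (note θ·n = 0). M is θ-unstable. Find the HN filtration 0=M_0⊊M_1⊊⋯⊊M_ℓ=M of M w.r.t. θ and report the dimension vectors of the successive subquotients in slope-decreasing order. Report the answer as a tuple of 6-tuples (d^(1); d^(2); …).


Interval decomposition of M: I[1,1], I[2,3], I[2,4], I[2,5], I[3,3], I[6,6]^2.
HN type (ℓ=5): μ^(1)=45; μ^(2)=19; μ^(3)=-1/2; μ^(4)=-7; μ^(5)=-20

((0, 0, 0, 0, 0, 2); (0, 0, 2, 0, 0, 0); (0, 0, 1, 1, 0, 0); (1, 0, 0, 0, 0, 0); (0, 3, 1, 1, 1, 0))


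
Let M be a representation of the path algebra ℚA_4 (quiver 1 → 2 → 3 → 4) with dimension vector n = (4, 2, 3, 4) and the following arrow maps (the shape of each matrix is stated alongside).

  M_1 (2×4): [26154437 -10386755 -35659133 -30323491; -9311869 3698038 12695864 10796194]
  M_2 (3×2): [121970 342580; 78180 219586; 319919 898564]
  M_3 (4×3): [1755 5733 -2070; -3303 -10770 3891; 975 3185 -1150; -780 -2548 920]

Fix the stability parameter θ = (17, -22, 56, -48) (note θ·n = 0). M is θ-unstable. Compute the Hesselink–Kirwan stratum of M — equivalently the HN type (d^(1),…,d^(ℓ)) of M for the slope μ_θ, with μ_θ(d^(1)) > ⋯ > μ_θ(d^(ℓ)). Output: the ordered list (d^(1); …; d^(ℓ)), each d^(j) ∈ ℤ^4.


Interval decomposition of M: I[1,1]^2, I[1,4]^2, I[3,3], I[4,4]^2.
HN type (ℓ=5): μ^(1)=56; μ^(2)=17; μ^(3)=4; μ^(4)=-5/2; μ^(5)=-48

((0, 0, 1, 0); (2, 0, 0, 0); (0, 0, 2, 2); (2, 2, 0, 0); (0, 0, 0, 2))


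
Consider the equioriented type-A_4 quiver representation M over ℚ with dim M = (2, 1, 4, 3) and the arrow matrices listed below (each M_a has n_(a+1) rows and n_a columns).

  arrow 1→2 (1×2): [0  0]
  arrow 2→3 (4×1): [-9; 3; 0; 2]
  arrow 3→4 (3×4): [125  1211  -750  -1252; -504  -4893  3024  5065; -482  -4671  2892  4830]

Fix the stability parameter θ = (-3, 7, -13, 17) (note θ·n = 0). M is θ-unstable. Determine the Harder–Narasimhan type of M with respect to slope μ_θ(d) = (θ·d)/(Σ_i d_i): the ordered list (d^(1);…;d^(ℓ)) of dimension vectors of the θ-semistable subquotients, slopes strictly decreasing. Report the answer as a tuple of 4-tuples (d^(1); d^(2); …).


Interval decomposition of M: I[1,1]^2, I[2,4], I[3,3], I[3,4]^2.
HN type (ℓ=3): μ^(1)=17; μ^(2)=-3; μ^(3)=-13

((0, 0, 0, 3); (2, 1, 1, 0); (0, 0, 3, 0))


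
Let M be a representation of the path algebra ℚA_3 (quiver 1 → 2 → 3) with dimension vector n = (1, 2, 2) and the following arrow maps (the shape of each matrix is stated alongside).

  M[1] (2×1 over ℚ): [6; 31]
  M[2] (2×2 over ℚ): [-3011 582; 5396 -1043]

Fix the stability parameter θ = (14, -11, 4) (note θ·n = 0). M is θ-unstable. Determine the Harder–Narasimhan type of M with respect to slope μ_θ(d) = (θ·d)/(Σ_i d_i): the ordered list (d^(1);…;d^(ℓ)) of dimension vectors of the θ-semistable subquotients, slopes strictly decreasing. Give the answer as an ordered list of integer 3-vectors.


Interval decomposition of M: I[1,3], I[2,3].
HN type (ℓ=3): μ^(1)=4; μ^(2)=3/2; μ^(3)=-11

((0, 0, 2); (1, 1, 0); (0, 1, 0))


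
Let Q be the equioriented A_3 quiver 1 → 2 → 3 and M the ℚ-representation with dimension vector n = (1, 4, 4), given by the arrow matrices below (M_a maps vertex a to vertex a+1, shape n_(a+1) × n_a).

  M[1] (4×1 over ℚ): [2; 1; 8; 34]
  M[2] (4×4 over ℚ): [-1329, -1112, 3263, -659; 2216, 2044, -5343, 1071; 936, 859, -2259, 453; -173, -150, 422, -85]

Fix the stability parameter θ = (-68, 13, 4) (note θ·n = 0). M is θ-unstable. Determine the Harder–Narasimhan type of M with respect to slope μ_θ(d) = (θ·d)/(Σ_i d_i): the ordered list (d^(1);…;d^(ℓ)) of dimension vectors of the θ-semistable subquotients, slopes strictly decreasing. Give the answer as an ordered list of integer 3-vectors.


Interval decomposition of M: I[1,3], I[2,3]^3.
HN type (ℓ=2): μ^(1)=17/2; μ^(2)=-68

((0, 4, 4); (1, 0, 0))


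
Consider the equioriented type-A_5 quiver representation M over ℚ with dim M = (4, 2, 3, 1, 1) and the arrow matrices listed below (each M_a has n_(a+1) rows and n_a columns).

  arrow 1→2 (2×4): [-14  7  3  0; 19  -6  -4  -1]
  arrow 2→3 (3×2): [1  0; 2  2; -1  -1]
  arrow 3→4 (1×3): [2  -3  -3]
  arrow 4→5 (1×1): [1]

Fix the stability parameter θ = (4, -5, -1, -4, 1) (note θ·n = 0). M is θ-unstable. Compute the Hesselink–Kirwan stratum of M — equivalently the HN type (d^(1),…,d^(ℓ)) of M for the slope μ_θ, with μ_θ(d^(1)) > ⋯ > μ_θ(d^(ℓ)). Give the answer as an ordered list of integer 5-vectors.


Via rank(M_{q-1}∘⋯∘M_p): M ≅ I[1,1]^2, I[1,3], I[1,5], I[3,3].
μ_θ-semistable layers: μ^(1)=4; μ^(2)=1; μ^(3)=-2/3; μ^(4)=-1; μ^(5)=-3/2

((2, 0, 0, 0, 0); (0, 0, 0, 0, 1); (1, 1, 1, 0, 0); (0, 0, 1, 0, 0); (1, 1, 1, 1, 0))


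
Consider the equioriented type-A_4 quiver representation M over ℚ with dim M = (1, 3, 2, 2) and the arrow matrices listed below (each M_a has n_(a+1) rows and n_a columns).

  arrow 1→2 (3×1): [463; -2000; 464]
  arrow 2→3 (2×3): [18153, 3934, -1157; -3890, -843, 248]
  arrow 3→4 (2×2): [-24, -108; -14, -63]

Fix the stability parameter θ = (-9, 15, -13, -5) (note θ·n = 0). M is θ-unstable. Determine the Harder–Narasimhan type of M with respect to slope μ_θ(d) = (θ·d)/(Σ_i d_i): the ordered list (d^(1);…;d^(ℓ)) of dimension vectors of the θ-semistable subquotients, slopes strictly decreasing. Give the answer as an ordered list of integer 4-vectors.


Interval decomposition of M: I[1,3], I[2,2], I[2,4], I[4,4].
HN type (ℓ=5): μ^(1)=15; μ^(2)=1; μ^(3)=-1; μ^(4)=-5; μ^(5)=-9

((0, 1, 0, 0); (0, 1, 1, 0); (0, 1, 1, 1); (0, 0, 0, 1); (1, 0, 0, 0))


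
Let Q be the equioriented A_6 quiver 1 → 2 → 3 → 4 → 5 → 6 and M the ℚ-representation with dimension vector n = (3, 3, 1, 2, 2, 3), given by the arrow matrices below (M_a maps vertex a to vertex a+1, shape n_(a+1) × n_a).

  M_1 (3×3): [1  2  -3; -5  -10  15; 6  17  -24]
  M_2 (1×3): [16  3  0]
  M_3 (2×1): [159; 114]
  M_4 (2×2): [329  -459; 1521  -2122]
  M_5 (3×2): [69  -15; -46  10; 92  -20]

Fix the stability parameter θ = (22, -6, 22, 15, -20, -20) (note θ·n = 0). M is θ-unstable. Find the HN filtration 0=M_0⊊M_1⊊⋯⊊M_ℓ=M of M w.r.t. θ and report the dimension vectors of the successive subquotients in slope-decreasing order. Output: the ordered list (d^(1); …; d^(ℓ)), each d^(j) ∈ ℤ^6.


Via rank(M_{q-1}∘⋯∘M_p): M ≅ I[1,1], I[1,2], I[1,5], I[2,2], I[4,6], I[6,6]^2.
μ_θ-semistable layers: μ^(1)=22; μ^(2)=8; μ^(3)=33/5; μ^(4)=-6; μ^(5)=-25/3; μ^(6)=-20

((1, 0, 0, 0, 0, 0); (1, 1, 0, 0, 0, 0); (1, 1, 1, 1, 1, 0); (0, 1, 0, 0, 0, 0); (0, 0, 0, 1, 1, 1); (0, 0, 0, 0, 0, 2))


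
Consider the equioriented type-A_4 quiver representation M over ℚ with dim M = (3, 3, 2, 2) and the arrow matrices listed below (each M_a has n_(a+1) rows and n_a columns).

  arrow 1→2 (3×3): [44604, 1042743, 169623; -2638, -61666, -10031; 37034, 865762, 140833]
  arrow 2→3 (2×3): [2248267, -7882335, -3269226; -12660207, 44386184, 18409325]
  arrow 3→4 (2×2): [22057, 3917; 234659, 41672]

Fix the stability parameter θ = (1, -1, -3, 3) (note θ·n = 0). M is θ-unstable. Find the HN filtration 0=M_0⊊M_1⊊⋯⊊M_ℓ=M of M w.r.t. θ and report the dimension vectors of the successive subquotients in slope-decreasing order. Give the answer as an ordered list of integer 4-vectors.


Via rank(M_{q-1}∘⋯∘M_p): M ≅ I[1,1], I[1,2], I[1,4], I[2,4].
μ_θ-semistable layers: μ^(1)=3; μ^(2)=1; μ^(3)=0; μ^(4)=-1; μ^(5)=-2

((0, 0, 0, 2); (1, 0, 0, 0); (1, 1, 0, 0); (1, 1, 1, 0); (0, 1, 1, 0))


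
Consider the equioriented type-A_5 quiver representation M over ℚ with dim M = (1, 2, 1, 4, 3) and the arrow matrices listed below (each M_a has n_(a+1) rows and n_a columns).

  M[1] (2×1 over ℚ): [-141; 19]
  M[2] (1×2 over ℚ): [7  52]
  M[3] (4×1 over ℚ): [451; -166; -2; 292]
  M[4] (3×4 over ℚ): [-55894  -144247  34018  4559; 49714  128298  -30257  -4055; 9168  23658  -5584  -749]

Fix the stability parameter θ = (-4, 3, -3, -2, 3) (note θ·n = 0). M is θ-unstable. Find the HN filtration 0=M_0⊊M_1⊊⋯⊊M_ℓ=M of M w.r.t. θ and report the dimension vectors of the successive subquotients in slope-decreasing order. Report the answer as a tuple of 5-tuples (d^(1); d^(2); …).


Interval decomposition of M: I[1,4], I[2,2], I[4,5]^3.
HN type (ℓ=4): μ^(1)=3; μ^(2)=-2/3; μ^(3)=-2; μ^(4)=-4

((0, 1, 0, 0, 3); (0, 1, 1, 1, 0); (0, 0, 0, 3, 0); (1, 0, 0, 0, 0))


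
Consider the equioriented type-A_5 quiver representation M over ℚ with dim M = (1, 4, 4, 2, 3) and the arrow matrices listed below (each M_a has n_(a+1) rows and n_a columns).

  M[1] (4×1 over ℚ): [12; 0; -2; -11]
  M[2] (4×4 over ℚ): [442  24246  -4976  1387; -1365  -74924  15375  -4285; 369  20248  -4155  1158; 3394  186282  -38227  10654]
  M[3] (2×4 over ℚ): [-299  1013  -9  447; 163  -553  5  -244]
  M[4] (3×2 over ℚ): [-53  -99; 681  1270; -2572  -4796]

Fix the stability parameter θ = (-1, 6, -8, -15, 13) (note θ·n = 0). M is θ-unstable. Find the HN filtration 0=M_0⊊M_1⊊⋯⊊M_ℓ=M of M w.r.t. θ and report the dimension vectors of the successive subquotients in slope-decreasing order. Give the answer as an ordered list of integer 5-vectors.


Barcode: M ≅ I[1,3], I[2,3], I[2,5]^2, I[5,5]. HN layers by μ_θ (3 steps, strictly decreasing):
  μ^(1)=13; μ^(2)=-1; μ^(3)=-17/3

((0, 0, 0, 0, 3); (1, 2, 2, 0, 0); (0, 2, 2, 2, 0))


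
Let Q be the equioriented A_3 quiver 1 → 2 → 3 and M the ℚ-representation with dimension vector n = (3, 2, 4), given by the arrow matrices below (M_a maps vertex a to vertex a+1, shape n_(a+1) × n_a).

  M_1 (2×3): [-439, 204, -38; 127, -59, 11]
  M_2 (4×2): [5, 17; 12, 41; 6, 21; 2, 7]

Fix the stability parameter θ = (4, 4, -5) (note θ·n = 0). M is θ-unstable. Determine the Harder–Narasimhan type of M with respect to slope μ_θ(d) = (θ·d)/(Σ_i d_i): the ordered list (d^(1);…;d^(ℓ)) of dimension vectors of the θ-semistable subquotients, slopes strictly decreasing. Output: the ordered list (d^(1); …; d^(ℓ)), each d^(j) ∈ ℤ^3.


Via rank(M_{q-1}∘⋯∘M_p): M ≅ I[1,1], I[1,3]^2, I[3,3]^2.
μ_θ-semistable layers: μ^(1)=4; μ^(2)=1; μ^(3)=-5

((1, 0, 0); (2, 2, 2); (0, 0, 2))


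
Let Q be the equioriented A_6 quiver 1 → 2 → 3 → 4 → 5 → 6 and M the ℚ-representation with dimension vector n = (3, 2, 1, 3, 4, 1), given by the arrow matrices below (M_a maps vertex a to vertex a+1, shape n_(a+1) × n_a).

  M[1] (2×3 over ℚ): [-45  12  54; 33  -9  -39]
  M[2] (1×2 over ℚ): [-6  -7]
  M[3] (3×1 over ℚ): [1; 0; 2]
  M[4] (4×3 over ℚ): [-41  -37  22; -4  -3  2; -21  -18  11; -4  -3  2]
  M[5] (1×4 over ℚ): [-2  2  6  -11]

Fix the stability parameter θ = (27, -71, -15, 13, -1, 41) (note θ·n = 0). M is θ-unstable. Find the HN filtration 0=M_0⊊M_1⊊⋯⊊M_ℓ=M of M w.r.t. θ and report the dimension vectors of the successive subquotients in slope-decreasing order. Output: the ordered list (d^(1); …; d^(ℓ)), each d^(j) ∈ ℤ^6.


Interval decomposition of M: I[1,1], I[1,2], I[1,5], I[4,5], I[4,6], I[5,5].
HN type (ℓ=6): μ^(1)=41; μ^(2)=27; μ^(3)=6; μ^(4)=-1; μ^(5)=-15; μ^(6)=-22

((0, 0, 0, 0, 0, 1); (1, 0, 0, 0, 0, 0); (0, 0, 0, 3, 3, 0); (0, 0, 0, 0, 1, 0); (0, 0, 1, 0, 0, 0); (2, 2, 0, 0, 0, 0))


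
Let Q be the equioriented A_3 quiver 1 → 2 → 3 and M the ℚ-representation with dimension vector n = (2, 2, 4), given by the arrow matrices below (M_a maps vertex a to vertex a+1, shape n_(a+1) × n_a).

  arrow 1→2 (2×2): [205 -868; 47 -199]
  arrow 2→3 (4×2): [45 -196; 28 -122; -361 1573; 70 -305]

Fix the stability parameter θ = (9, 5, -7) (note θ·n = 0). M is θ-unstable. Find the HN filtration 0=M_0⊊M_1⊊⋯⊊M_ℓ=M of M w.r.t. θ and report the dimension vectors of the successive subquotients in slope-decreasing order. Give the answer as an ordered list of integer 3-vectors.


Barcode: M ≅ I[1,3]^2, I[3,3]^2. HN layers by μ_θ (2 steps, strictly decreasing):
  μ^(1)=7/3; μ^(2)=-7

((2, 2, 2); (0, 0, 2))


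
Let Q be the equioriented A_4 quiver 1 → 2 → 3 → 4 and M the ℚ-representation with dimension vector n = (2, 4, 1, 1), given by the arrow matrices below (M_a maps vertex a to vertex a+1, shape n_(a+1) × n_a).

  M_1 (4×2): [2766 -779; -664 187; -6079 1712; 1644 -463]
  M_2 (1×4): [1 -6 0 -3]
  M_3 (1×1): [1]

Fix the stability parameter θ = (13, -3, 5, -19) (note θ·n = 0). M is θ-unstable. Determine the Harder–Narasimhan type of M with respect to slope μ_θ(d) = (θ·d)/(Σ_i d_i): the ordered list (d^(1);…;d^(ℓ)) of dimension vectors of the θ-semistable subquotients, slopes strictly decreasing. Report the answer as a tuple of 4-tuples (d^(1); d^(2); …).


Barcode: M ≅ I[1,2], I[1,4], I[2,2]^2. HN layers by μ_θ (3 steps, strictly decreasing):
  μ^(1)=5; μ^(2)=-1; μ^(3)=-3

((1, 1, 0, 0); (1, 1, 1, 1); (0, 2, 0, 0))


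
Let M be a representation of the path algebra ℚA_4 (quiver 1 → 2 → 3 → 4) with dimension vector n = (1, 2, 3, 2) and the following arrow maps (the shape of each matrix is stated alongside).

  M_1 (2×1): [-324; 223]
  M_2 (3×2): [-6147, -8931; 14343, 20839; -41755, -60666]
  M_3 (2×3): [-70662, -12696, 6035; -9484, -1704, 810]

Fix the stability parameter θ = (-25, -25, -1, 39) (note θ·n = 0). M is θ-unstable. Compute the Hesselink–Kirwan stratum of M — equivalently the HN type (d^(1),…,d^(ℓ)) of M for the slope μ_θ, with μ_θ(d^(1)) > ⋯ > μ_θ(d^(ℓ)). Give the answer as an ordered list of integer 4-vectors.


Interval decomposition of M: I[1,3], I[2,4], I[3,4].
HN type (ℓ=3): μ^(1)=39; μ^(2)=-1; μ^(3)=-25

((0, 0, 0, 2); (0, 0, 3, 0); (1, 2, 0, 0))


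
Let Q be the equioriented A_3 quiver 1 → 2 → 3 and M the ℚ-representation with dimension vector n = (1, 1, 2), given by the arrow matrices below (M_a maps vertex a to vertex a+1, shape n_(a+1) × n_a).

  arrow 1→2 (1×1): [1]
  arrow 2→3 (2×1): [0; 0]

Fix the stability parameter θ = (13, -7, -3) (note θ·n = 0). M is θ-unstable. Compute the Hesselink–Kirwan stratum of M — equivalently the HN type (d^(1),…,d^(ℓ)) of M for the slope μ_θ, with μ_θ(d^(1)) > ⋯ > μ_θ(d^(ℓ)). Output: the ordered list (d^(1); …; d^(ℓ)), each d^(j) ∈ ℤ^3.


Interval decomposition of M: I[1,2], I[3,3]^2.
HN type (ℓ=2): μ^(1)=3; μ^(2)=-3

((1, 1, 0); (0, 0, 2))


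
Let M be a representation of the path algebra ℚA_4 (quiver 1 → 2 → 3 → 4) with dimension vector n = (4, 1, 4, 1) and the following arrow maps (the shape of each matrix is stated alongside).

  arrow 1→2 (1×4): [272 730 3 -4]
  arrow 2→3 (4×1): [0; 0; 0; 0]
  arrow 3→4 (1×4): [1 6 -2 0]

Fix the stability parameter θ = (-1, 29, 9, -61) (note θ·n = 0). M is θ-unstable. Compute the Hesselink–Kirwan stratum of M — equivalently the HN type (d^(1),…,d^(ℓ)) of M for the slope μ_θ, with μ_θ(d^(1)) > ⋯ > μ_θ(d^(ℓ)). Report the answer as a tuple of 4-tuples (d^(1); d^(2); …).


Via rank(M_{q-1}∘⋯∘M_p): M ≅ I[1,1]^3, I[1,2], I[3,3]^3, I[3,4].
μ_θ-semistable layers: μ^(1)=29; μ^(2)=9; μ^(3)=-1; μ^(4)=-26

((0, 1, 0, 0); (0, 0, 3, 0); (4, 0, 0, 0); (0, 0, 1, 1))


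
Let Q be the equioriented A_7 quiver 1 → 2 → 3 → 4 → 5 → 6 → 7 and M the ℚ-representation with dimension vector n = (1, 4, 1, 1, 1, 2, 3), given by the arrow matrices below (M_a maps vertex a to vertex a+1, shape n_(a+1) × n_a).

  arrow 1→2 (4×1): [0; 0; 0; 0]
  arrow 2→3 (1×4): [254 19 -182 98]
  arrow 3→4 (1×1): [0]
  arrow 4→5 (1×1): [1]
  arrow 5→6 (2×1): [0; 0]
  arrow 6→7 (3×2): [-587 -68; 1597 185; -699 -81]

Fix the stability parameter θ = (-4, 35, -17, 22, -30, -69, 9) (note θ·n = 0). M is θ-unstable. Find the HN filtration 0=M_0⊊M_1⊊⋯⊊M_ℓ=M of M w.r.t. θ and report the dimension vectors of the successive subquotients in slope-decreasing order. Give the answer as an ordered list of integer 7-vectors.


Interval decomposition of M: I[1,1], I[2,2]^3, I[2,3], I[4,5], I[6,7]^2, I[7,7].
HN type (ℓ=4): μ^(1)=35; μ^(2)=9; μ^(3)=-4; μ^(4)=-69

((0, 3, 0, 0, 0, 0, 0); (0, 1, 1, 0, 0, 0, 3); (1, 0, 0, 1, 1, 0, 0); (0, 0, 0, 0, 0, 2, 0))


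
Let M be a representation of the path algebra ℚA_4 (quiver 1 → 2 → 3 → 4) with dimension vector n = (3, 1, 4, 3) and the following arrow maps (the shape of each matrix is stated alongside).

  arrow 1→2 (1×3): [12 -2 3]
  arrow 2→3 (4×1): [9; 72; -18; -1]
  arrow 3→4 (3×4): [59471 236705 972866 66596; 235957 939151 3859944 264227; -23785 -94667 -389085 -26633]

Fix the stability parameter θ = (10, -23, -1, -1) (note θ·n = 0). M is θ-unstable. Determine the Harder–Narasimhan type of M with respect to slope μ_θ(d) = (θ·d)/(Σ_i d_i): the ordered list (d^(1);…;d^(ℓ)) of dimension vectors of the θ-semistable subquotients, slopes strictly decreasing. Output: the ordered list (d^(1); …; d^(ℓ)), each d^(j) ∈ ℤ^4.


Interval decomposition of M: I[1,1]^2, I[1,4], I[3,3], I[3,4]^2.
HN type (ℓ=3): μ^(1)=10; μ^(2)=-1; μ^(3)=-13/2

((2, 0, 0, 0); (0, 0, 4, 3); (1, 1, 0, 0))


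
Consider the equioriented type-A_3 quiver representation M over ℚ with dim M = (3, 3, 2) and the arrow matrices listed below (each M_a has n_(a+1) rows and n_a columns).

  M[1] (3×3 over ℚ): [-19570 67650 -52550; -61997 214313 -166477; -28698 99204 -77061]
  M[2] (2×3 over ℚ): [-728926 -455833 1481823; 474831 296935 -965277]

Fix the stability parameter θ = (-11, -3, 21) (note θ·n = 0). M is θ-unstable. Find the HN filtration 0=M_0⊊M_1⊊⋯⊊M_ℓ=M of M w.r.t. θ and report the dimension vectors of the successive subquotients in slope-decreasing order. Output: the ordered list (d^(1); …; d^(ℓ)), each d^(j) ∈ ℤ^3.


Interval decomposition of M: I[1,1], I[1,3]^2, I[2,2].
HN type (ℓ=3): μ^(1)=21; μ^(2)=-3; μ^(3)=-11

((0, 0, 2); (0, 3, 0); (3, 0, 0))


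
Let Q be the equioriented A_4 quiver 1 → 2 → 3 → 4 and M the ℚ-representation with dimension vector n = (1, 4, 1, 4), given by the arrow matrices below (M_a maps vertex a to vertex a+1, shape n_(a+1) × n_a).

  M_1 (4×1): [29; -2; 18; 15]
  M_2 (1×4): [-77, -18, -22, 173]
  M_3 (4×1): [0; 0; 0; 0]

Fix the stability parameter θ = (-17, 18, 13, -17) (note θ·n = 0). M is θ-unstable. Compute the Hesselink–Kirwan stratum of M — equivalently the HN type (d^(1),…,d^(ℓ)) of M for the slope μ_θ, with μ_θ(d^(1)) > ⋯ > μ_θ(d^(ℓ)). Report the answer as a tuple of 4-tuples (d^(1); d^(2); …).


Via rank(M_{q-1}∘⋯∘M_p): M ≅ I[1,3], I[2,2]^3, I[4,4]^4.
μ_θ-semistable layers: μ^(1)=18; μ^(2)=31/2; μ^(3)=-17

((0, 3, 0, 0); (0, 1, 1, 0); (1, 0, 0, 4))


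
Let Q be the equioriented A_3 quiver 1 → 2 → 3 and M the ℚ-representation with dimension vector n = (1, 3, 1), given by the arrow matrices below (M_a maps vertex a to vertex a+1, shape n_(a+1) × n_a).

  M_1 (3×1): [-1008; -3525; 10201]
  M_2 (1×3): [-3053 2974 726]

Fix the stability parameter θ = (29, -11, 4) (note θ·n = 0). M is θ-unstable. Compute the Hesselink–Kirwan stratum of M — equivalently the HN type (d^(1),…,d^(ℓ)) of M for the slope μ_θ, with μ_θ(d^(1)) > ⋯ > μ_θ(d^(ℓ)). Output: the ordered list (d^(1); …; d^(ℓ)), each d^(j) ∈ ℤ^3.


Barcode: M ≅ I[1,2], I[2,2], I[2,3]. HN layers by μ_θ (3 steps, strictly decreasing):
  μ^(1)=9; μ^(2)=4; μ^(3)=-11

((1, 1, 0); (0, 0, 1); (0, 2, 0))


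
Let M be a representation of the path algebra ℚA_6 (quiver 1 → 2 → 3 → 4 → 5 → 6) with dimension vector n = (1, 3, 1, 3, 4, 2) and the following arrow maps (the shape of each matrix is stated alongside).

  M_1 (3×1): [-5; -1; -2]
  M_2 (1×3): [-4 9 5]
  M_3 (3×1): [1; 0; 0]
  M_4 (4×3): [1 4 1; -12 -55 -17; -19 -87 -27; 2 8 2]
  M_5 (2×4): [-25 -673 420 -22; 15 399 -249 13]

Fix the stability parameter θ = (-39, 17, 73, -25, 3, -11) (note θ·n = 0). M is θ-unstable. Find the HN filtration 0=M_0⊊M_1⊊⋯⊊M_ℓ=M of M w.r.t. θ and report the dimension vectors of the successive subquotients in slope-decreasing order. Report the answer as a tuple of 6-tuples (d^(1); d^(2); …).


Barcode: M ≅ I[1,6], I[2,2]^2, I[4,5], I[4,6], I[5,5]. HN layers by μ_θ (6 steps, strictly decreasing):
  μ^(1)=17; μ^(2)=57/5; μ^(3)=3; μ^(4)=-4; μ^(5)=-25; μ^(6)=-39

((0, 2, 0, 0, 0, 0); (0, 1, 1, 1, 1, 1); (0, 0, 0, 0, 2, 0); (0, 0, 0, 0, 1, 1); (0, 0, 0, 2, 0, 0); (1, 0, 0, 0, 0, 0))


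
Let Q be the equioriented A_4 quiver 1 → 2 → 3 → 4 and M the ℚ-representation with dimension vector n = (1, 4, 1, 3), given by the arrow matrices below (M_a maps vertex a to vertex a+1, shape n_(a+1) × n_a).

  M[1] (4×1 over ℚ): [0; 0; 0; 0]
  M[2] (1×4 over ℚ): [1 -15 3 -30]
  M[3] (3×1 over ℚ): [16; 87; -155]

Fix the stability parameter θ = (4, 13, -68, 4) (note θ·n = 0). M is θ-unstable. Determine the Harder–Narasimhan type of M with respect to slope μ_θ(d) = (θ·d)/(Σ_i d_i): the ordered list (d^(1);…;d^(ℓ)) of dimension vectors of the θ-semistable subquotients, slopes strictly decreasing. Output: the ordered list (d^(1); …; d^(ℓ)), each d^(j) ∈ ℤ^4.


Interval decomposition of M: I[1,1], I[2,2]^3, I[2,4], I[4,4]^2.
HN type (ℓ=3): μ^(1)=13; μ^(2)=4; μ^(3)=-55/2

((0, 3, 0, 0); (1, 0, 0, 3); (0, 1, 1, 0))


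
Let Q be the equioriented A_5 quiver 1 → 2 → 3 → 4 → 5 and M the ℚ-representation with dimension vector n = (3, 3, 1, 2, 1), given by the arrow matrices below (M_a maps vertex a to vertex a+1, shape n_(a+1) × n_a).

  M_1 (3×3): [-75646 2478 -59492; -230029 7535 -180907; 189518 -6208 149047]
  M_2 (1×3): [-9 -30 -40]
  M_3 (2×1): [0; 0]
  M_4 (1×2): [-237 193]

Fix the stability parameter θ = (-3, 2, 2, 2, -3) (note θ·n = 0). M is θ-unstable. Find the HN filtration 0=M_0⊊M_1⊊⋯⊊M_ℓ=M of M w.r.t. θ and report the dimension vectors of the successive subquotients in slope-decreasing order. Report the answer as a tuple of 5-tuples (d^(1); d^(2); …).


Via rank(M_{q-1}∘⋯∘M_p): M ≅ I[1,2]^2, I[1,3], I[4,4], I[4,5].
μ_θ-semistable layers: μ^(1)=2; μ^(2)=-1/2; μ^(3)=-3

((0, 3, 1, 1, 0); (0, 0, 0, 1, 1); (3, 0, 0, 0, 0))


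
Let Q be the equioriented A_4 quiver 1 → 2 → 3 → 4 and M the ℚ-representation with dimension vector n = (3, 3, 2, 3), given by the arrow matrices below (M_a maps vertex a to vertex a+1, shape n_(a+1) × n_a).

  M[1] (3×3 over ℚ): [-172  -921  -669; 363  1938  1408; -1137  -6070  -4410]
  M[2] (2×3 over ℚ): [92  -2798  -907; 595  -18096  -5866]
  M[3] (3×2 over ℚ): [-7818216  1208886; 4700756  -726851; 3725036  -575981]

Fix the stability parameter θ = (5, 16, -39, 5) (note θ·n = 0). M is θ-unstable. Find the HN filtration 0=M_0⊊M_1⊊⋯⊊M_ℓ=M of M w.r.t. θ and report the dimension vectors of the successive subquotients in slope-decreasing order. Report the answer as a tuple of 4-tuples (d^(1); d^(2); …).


Barcode: M ≅ I[1,2], I[1,3], I[1,4], I[4,4]^2. HN layers by μ_θ (3 steps, strictly decreasing):
  μ^(1)=16; μ^(2)=5; μ^(3)=-6

((0, 1, 0, 0); (1, 0, 0, 3); (2, 2, 2, 0))


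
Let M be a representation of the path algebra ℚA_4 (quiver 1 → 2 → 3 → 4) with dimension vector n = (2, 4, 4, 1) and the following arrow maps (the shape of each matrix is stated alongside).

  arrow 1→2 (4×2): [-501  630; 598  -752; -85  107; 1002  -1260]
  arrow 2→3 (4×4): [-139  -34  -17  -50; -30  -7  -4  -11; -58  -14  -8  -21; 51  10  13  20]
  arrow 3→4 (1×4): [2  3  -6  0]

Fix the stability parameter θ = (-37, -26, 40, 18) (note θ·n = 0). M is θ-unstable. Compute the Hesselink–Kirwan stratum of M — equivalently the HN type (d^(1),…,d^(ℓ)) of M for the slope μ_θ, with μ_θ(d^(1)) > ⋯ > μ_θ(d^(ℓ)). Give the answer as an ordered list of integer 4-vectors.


Barcode: M ≅ I[1,3], I[1,4], I[2,2], I[2,3], I[3,3]. HN layers by μ_θ (4 steps, strictly decreasing):
  μ^(1)=40; μ^(2)=29; μ^(3)=-26; μ^(4)=-37

((0, 0, 3, 0); (0, 0, 1, 1); (0, 4, 0, 0); (2, 0, 0, 0))


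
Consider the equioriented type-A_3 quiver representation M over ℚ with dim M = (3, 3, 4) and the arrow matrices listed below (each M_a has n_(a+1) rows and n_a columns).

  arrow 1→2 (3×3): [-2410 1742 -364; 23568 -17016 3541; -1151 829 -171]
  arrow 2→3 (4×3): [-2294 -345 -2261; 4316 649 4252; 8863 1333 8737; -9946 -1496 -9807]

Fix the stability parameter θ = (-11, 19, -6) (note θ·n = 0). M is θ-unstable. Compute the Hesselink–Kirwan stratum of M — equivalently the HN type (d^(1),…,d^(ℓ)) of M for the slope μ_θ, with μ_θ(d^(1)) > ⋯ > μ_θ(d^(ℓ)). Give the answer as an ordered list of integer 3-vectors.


Via rank(M_{q-1}∘⋯∘M_p): M ≅ I[1,1], I[1,3]^2, I[2,3], I[3,3].
μ_θ-semistable layers: μ^(1)=13/2; μ^(2)=-6; μ^(3)=-11

((0, 3, 3); (0, 0, 1); (3, 0, 0))


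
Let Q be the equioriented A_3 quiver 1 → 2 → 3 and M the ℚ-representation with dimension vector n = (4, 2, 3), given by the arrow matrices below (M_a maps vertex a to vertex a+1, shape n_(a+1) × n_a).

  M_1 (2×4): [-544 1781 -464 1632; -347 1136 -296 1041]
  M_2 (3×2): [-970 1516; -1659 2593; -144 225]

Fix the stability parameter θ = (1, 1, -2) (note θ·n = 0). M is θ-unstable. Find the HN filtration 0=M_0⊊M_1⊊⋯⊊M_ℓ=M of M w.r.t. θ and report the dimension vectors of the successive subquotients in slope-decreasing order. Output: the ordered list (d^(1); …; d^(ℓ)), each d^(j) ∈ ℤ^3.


Via rank(M_{q-1}∘⋯∘M_p): M ≅ I[1,1]^2, I[1,3]^2, I[3,3].
μ_θ-semistable layers: μ^(1)=1; μ^(2)=0; μ^(3)=-2

((2, 0, 0); (2, 2, 2); (0, 0, 1))


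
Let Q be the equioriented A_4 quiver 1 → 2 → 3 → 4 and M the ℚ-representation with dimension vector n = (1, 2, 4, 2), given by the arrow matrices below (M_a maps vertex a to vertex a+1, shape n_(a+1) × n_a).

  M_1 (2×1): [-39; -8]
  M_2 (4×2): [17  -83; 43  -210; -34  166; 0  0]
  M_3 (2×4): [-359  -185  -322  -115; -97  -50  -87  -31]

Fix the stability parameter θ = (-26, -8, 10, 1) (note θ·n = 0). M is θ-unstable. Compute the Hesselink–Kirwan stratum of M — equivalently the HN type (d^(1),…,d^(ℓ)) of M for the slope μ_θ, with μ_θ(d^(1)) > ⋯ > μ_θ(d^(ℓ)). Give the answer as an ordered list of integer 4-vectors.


Barcode: M ≅ I[1,4], I[2,4], I[3,3]^2. HN layers by μ_θ (4 steps, strictly decreasing):
  μ^(1)=10; μ^(2)=11/2; μ^(3)=-8; μ^(4)=-26

((0, 0, 2, 0); (0, 0, 2, 2); (0, 2, 0, 0); (1, 0, 0, 0))


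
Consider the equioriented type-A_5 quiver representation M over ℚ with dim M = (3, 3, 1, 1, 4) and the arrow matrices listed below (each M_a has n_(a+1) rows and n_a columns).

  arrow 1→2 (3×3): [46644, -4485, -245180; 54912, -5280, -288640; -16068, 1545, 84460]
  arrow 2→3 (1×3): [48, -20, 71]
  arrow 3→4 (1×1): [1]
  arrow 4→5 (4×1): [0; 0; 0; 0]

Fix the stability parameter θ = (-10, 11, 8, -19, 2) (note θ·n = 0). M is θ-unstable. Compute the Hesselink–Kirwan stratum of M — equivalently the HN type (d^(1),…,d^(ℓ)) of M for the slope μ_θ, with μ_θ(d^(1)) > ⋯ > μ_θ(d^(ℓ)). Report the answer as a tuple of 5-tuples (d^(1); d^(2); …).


Via rank(M_{q-1}∘⋯∘M_p): M ≅ I[1,1]^2, I[1,4], I[2,2]^2, I[5,5]^4.
μ_θ-semistable layers: μ^(1)=11; μ^(2)=2; μ^(3)=0; μ^(4)=-10

((0, 2, 0, 0, 0); (0, 0, 0, 0, 4); (0, 1, 1, 1, 0); (3, 0, 0, 0, 0))


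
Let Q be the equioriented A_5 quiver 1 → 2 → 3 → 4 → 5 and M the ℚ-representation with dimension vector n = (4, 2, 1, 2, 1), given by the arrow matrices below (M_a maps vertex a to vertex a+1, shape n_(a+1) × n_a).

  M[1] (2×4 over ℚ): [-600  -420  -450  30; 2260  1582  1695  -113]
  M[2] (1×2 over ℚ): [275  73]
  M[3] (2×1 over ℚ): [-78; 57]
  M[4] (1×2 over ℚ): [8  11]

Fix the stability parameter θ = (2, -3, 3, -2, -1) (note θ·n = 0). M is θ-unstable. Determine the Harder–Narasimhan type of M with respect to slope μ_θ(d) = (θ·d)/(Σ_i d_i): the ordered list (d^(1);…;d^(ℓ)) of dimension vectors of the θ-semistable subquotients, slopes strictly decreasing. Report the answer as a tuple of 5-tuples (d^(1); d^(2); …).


Interval decomposition of M: I[1,1]^3, I[1,5], I[2,2], I[4,4].
HN type (ℓ=5): μ^(1)=2; μ^(2)=0; μ^(3)=-1/2; μ^(4)=-2; μ^(5)=-3

((3, 0, 0, 0, 0); (0, 0, 1, 1, 1); (1, 1, 0, 0, 0); (0, 0, 0, 1, 0); (0, 1, 0, 0, 0))


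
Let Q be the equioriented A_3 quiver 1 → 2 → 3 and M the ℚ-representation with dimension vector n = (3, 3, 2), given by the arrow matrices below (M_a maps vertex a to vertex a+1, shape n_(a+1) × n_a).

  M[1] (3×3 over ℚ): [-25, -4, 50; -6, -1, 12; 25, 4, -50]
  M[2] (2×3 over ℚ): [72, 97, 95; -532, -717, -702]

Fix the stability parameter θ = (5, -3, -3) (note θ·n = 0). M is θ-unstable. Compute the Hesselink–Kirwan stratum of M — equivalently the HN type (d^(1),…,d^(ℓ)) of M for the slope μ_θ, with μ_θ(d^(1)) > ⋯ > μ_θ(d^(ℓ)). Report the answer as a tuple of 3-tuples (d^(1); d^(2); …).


Barcode: M ≅ I[1,1], I[1,3]^2, I[2,2]. HN layers by μ_θ (3 steps, strictly decreasing):
  μ^(1)=5; μ^(2)=-1/3; μ^(3)=-3

((1, 0, 0); (2, 2, 2); (0, 1, 0))


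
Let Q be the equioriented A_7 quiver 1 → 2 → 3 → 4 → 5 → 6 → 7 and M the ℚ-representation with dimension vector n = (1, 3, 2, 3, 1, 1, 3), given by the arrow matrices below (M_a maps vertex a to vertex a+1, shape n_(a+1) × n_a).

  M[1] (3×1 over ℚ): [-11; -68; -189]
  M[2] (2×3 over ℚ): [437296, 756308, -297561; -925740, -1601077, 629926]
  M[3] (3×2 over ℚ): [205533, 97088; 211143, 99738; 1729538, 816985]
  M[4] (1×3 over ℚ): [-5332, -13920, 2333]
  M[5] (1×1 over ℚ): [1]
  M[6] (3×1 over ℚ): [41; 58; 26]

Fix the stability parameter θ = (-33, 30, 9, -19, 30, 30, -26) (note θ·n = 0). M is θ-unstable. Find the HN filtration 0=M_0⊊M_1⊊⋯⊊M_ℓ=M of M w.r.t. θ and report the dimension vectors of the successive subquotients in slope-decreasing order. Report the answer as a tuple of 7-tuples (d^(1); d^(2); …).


Interval decomposition of M: I[1,4], I[2,2], I[2,7], I[4,4], I[7,7]^2.
HN type (ℓ=6): μ^(1)=30; μ^(2)=34/3; μ^(3)=20/3; μ^(4)=-19; μ^(5)=-26; μ^(6)=-33

((0, 1, 0, 0, 0, 0, 0); (0, 0, 0, 0, 1, 1, 1); (0, 2, 2, 2, 0, 0, 0); (0, 0, 0, 1, 0, 0, 0); (0, 0, 0, 0, 0, 0, 2); (1, 0, 0, 0, 0, 0, 0))


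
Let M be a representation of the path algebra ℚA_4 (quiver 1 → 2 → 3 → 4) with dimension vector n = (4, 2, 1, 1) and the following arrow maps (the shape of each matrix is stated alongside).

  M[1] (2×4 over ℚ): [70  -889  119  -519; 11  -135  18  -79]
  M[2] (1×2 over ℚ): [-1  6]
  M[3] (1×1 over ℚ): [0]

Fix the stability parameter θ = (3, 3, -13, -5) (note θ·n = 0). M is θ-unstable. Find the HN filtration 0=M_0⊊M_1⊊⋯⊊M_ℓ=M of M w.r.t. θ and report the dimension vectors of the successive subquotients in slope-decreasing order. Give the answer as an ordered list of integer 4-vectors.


Interval decomposition of M: I[1,1]^2, I[1,2], I[1,3], I[4,4].
HN type (ℓ=3): μ^(1)=3; μ^(2)=-7/3; μ^(3)=-5

((3, 1, 0, 0); (1, 1, 1, 0); (0, 0, 0, 1))


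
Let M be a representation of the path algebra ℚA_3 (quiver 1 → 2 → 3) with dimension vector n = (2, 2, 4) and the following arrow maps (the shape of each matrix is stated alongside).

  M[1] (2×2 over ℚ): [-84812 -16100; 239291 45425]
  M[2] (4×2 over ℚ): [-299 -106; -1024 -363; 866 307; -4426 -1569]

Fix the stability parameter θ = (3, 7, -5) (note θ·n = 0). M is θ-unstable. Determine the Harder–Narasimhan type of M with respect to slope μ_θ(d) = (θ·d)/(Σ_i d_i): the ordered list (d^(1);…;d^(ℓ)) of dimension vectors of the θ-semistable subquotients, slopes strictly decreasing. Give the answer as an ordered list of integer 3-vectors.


Interval decomposition of M: I[1,1], I[1,3], I[2,3], I[3,3]^2.
HN type (ℓ=4): μ^(1)=3; μ^(2)=5/3; μ^(3)=1; μ^(4)=-5

((1, 0, 0); (1, 1, 1); (0, 1, 1); (0, 0, 2))
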